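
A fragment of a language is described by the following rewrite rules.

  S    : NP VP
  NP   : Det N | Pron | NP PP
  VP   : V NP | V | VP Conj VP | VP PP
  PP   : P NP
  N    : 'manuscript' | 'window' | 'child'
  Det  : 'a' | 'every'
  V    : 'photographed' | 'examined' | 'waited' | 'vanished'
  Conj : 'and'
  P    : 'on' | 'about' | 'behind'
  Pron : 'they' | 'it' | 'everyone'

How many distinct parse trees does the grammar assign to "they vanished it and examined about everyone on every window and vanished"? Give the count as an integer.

Two of the 7 distinct bracketings:
[S [NP [Pron they]] [VP [VP [V vanished] [NP [Pron it]]] [Conj and] [VP [VP [VP [V examined]] [PP [P about] [NP [NP [Pron everyone]] [PP [P on] [NP [Det every] [N window]]]]]] [Conj and] [VP [V vanished]]]]]
[S [NP [Pron they]] [VP [VP [V vanished] [NP [Pron it]]] [Conj and] [VP [VP [VP [VP [V examined]] [PP [P about] [NP [Pron everyone]]]] [PP [P on] [NP [Det every] [N window]]]] [Conj and] [VP [V vanished]]]]]
The difference turns on whether NP → NP PP is used at the relevant span, versus an alternative expansion of NP.

7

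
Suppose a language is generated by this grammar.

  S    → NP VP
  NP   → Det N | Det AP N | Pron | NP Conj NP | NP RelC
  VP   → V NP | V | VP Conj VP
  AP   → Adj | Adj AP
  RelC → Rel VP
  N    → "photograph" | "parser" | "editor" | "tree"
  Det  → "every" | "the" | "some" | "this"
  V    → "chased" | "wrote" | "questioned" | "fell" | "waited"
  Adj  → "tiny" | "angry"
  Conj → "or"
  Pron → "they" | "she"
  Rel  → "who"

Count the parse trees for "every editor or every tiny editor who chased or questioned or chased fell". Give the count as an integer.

4

Two of the 4 distinct bracketings:
[S [NP [NP [Det every] [N editor]] [Conj or] [NP [NP [Det every] [AP [Adj tiny]] [N editor]] [RelC [Rel who] [VP [VP [V chased]] [Conj or] [VP [VP [V questioned]] [Conj or] [VP [V chased]]]]]]] [VP [V fell]]]
[S [NP [NP [Det every] [N editor]] [Conj or] [NP [NP [Det every] [AP [Adj tiny]] [N editor]] [RelC [Rel who] [VP [VP [VP [V chased]] [Conj or] [VP [V questioned]]] [Conj or] [VP [V chased]]]]]] [VP [V fell]]]
The trees differ in how a recursive rule is bracketed over the same span.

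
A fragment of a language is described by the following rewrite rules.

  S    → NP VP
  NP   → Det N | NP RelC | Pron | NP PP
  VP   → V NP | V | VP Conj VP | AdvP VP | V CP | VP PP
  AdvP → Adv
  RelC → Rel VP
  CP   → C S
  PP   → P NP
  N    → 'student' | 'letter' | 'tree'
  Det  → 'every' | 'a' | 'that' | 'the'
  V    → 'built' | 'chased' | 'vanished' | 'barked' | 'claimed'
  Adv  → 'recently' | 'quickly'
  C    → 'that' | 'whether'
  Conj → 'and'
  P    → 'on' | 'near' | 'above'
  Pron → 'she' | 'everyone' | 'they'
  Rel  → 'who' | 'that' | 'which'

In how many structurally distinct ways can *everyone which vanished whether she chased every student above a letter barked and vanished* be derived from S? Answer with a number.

Two of the 4 distinct bracketings:
[S [NP [NP [Pron everyone]] [RelC [Rel which] [VP [V vanished] [CP [C whether] [S [NP [Pron she]] [VP [V chased] [NP [NP [Det every] [N student]] [PP [P above] [NP [Det a] [N letter]]]]]]]]]] [VP [VP [V barked]] [Conj and] [VP [V vanished]]]]
[S [NP [NP [Pron everyone]] [RelC [Rel which] [VP [V vanished] [CP [C whether] [S [NP [Pron she]] [VP [VP [V chased] [NP [Det every] [N student]]] [PP [P above] [NP [Det a] [N letter]]]]]]]]] [VP [VP [V barked]] [Conj and] [VP [V vanished]]]]
The difference turns on whether NP → NP PP is used at the relevant span, versus an alternative expansion of NP.

4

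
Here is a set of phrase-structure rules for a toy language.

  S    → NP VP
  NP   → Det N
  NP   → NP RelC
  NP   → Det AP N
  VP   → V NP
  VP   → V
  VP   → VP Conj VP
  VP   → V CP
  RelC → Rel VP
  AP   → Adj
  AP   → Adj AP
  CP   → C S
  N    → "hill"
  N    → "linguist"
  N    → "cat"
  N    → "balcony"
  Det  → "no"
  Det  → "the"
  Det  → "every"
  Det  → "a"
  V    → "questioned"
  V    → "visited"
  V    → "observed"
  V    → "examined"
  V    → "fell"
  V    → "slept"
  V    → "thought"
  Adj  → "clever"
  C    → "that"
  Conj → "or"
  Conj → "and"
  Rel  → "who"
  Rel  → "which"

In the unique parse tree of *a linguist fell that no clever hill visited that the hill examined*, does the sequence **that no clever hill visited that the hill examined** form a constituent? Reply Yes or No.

Yes

[S [NP [Det a] [N linguist]] [VP [V fell] [CP [C that] [S [NP [Det no] [AP [Adj clever]] [N hill]] [VP [V visited] [CP [C that] [S [NP [Det the] [N hill]] [VP [V examined]]]]]]]]]
The words 'that no clever hill visited that the hill examined' are exhaustively dominated by a single CP node (built by CP → C S), so they form a constituent.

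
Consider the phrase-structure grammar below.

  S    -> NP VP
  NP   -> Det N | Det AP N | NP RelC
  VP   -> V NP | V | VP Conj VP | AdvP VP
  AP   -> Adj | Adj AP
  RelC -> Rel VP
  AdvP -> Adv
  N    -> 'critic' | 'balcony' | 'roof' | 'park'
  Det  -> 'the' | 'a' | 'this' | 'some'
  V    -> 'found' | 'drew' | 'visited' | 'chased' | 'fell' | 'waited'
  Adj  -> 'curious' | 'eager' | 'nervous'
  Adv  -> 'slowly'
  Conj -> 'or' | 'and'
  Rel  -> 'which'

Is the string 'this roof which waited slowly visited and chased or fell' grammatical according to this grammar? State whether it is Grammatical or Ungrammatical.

Grammatical

S
  NP
    NP
      Det: this
      N: roof
    RelC
      Rel: which
      VP
        V: waited
  VP
    VP
      AdvP
        Adv: slowly
      VP
        V: visited
    Conj: and
    VP
      VP
        V: chased
      Conj: or
      VP
        V: fell
Every word is introduced by a lexical rule and the phrasal rules combine the resulting categories into a single S.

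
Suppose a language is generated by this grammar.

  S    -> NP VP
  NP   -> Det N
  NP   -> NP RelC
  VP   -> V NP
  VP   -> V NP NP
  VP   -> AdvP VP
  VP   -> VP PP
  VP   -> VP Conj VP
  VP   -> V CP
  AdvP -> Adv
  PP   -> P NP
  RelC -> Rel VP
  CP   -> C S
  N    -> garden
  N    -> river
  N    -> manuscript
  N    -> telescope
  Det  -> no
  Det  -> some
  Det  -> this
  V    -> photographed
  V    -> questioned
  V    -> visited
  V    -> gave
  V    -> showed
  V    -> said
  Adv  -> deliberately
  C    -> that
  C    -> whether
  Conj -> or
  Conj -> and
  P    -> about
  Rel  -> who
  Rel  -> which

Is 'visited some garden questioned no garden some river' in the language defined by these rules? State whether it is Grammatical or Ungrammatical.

For S → NP VP, no prefix of the string parses as an NP.

Ungrammatical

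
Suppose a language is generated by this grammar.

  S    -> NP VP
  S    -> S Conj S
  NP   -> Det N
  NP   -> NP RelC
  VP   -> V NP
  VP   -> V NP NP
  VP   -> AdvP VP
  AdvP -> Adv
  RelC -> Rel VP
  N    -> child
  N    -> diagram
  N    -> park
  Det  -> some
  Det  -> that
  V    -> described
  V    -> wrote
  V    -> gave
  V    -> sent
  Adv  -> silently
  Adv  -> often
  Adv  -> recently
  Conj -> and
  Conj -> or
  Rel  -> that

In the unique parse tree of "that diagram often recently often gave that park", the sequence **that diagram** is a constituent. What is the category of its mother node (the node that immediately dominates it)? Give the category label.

S

[S [NP [Det that] [N diagram]] [VP [AdvP [Adv often]] [VP [AdvP [Adv recently]] [VP [AdvP [Adv often]] [VP [V gave] [NP [Det that] [N park]]]]]]]
The span 'that diagram' is the NP node built by NP → Det N.
Its mother is the S built by S → NP VP.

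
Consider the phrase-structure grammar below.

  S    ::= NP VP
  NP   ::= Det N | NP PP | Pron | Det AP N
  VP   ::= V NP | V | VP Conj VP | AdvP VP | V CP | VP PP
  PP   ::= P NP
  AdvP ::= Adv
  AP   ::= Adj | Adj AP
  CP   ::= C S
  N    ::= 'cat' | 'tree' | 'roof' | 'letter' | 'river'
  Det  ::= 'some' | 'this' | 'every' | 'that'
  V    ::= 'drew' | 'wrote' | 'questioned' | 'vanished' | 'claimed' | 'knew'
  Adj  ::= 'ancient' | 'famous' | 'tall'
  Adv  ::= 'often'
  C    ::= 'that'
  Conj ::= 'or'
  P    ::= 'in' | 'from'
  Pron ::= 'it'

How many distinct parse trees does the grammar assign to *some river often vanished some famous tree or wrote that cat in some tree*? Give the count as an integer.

Two of the 7 distinct bracketings:
[S [NP [Det some] [N river]] [VP [VP [AdvP [Adv often]] [VP [V vanished] [NP [Det some] [AP [Adj famous]] [N tree]]]] [Conj or] [VP [V wrote] [NP [NP [Det that] [N cat]] [PP [P in] [NP [Det some] [N tree]]]]]]]
[S [NP [Det some] [N river]] [VP [VP [AdvP [Adv often]] [VP [V vanished] [NP [Det some] [AP [Adj famous]] [N tree]]]] [Conj or] [VP [VP [V wrote] [NP [Det that] [N cat]]] [PP [P in] [NP [Det some] [N tree]]]]]]
The difference turns on whether NP → NP PP is used at the relevant span, versus an alternative expansion of NP.

7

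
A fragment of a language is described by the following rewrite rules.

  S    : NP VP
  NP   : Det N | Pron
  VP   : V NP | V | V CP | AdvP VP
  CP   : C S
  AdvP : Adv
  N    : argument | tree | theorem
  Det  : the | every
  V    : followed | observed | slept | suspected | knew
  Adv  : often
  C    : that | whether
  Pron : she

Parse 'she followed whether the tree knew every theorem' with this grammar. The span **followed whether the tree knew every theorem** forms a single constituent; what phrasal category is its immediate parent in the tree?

S

[S [NP [Pron she]] [VP [V followed] [CP [C whether] [S [NP [Det the] [N tree]] [VP [V knew] [NP [Det every] [N theorem]]]]]]]
The span 'followed whether the tree knew every theorem' is the VP node built by VP → V CP.
Its mother is the S built by S → NP VP.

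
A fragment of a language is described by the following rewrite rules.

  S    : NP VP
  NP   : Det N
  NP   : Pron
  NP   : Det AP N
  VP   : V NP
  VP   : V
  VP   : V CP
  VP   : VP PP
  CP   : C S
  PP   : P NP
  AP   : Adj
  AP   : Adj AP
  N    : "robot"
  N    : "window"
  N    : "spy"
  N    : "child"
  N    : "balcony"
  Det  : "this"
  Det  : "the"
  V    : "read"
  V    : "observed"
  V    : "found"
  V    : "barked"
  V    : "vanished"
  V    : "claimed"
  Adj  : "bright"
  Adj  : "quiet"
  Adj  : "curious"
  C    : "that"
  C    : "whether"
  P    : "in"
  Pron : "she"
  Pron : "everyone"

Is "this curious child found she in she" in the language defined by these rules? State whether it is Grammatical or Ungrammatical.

Grammatical

[S [NP [Det this] [AP [Adj curious]] [N child]] [VP [VP [V found] [NP [Pron she]]] [PP [P in] [NP [Pron she]]]]]
The bracketing above is licensed at every node by one of the given productions, with S at the root.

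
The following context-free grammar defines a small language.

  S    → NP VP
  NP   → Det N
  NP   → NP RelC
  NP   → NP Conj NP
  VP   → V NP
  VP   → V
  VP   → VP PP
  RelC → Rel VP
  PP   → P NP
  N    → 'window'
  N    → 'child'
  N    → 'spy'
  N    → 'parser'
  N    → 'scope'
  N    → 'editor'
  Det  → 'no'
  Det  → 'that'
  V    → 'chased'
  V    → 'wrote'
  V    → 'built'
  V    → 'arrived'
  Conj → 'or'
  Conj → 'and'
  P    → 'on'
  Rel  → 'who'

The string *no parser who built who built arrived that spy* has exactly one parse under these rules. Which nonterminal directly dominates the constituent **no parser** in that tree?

NP

S
  NP
    NP
      NP
        Det: no
        N: parser
      RelC
        Rel: who
        VP
          V: built
    RelC
      Rel: who
      VP
        V: built
  VP
    V: arrived
    NP
      Det: that
      N: spy
The span 'no parser' is the NP node built by NP → Det N.
Its mother is the NP built by NP → NP RelC.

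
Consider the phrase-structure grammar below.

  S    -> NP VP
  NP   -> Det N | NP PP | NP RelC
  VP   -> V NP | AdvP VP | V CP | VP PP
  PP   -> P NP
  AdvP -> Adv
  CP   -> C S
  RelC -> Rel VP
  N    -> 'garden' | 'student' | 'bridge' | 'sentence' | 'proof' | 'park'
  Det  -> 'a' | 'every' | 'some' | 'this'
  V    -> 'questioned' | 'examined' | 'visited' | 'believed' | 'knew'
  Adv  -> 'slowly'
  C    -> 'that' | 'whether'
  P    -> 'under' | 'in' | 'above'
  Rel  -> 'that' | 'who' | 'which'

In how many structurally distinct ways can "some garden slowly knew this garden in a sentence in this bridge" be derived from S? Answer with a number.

Two of the 9 distinct bracketings:
[S [NP [Det some] [N garden]] [VP [AdvP [Adv slowly]] [VP [V knew] [NP [NP [Det this] [N garden]] [PP [P in] [NP [NP [Det a] [N sentence]] [PP [P in] [NP [Det this] [N bridge]]]]]]]]]
[S [NP [Det some] [N garden]] [VP [AdvP [Adv slowly]] [VP [V knew] [NP [NP [NP [Det this] [N garden]] [PP [P in] [NP [Det a] [N sentence]]]] [PP [P in] [NP [Det this] [N bridge]]]]]]]
The trees differ in how a recursive rule is bracketed over the same span.

9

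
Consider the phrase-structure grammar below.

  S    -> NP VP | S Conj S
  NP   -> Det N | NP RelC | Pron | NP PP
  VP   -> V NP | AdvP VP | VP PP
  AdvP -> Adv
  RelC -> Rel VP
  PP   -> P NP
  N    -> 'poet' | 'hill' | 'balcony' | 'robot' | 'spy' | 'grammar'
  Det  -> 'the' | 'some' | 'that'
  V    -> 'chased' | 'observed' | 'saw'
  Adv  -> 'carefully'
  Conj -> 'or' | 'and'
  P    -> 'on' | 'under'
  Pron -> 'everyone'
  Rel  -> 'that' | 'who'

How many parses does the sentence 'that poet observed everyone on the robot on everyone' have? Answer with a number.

5

Two of the 5 distinct bracketings:
[S [NP [Det that] [N poet]] [VP [V observed] [NP [NP [Pron everyone]] [PP [P on] [NP [NP [Det the] [N robot]] [PP [P on] [NP [Pron everyone]]]]]]]]
[S [NP [Det that] [N poet]] [VP [V observed] [NP [NP [NP [Pron everyone]] [PP [P on] [NP [Det the] [N robot]]]] [PP [P on] [NP [Pron everyone]]]]]]
The trees differ in how a recursive rule is bracketed over the same span.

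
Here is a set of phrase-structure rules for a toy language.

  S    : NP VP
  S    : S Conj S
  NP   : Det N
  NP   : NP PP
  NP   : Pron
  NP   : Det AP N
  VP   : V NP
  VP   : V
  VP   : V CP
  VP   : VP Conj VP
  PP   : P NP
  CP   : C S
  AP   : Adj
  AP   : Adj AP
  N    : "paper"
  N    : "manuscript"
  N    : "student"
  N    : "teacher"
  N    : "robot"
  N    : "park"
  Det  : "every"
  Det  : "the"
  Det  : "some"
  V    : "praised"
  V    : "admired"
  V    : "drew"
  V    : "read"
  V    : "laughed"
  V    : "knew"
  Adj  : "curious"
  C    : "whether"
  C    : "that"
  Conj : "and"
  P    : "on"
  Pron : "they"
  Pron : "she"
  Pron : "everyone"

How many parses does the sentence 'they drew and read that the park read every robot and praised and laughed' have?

Two of the 9 distinct bracketings:
[S [NP [Pron they]] [VP [VP [V drew]] [Conj and] [VP [V read] [CP [C that] [S [NP [Det the] [N park]] [VP [VP [V read] [NP [Det every] [N robot]]] [Conj and] [VP [VP [V praised]] [Conj and] [VP [V laughed]]]]]]]]]
[S [NP [Pron they]] [VP [VP [V drew]] [Conj and] [VP [V read] [CP [C that] [S [NP [Det the] [N park]] [VP [VP [VP [V read] [NP [Det every] [N robot]]] [Conj and] [VP [V praised]]] [Conj and] [VP [V laughed]]]]]]]]
The trees differ in how a recursive rule is bracketed over the same span.

9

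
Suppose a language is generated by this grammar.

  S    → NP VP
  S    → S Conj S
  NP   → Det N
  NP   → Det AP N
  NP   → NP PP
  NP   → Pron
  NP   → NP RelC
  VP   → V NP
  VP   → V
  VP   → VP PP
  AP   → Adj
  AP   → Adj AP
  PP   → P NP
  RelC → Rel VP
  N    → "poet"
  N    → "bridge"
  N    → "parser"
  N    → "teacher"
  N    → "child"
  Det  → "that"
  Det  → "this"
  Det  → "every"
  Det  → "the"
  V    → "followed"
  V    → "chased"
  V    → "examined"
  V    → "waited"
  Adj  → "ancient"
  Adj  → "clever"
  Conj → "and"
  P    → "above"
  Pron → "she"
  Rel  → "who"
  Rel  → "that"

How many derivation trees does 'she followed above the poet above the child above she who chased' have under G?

9

Two of the 9 distinct bracketings:
[S [NP [Pron she]] [VP [VP [V followed]] [PP [P above] [NP [NP [Det the] [N poet]] [PP [P above] [NP [NP [Det the] [N child]] [PP [P above] [NP [NP [Pron she]] [RelC [Rel who] [VP [V chased]]]]]]]]]]]
[S [NP [Pron she]] [VP [VP [V followed]] [PP [P above] [NP [NP [Det the] [N poet]] [PP [P above] [NP [NP [NP [Det the] [N child]] [PP [P above] [NP [Pron she]]]] [RelC [Rel who] [VP [V chased]]]]]]]]]
The trees differ in how a recursive rule is bracketed over the same span.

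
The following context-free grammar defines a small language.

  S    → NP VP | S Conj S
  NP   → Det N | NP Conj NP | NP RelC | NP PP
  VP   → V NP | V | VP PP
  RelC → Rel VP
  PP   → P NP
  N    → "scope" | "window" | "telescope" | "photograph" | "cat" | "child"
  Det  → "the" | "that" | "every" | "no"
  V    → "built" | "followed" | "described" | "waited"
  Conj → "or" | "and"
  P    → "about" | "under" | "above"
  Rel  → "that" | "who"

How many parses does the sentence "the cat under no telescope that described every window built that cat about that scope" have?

4

Two of the 4 distinct bracketings:
[S [NP [NP [NP [Det the] [N cat]] [PP [P under] [NP [Det no] [N telescope]]]] [RelC [Rel that] [VP [V described] [NP [Det every] [N window]]]]] [VP [V built] [NP [NP [Det that] [N cat]] [PP [P about] [NP [Det that] [N scope]]]]]]
[S [NP [NP [NP [Det the] [N cat]] [PP [P under] [NP [Det no] [N telescope]]]] [RelC [Rel that] [VP [V described] [NP [Det every] [N window]]]]] [VP [VP [V built] [NP [Det that] [N cat]]] [PP [P about] [NP [Det that] [N scope]]]]]
The difference turns on whether VP → VP PP is used at the relevant span, versus an alternative expansion of VP.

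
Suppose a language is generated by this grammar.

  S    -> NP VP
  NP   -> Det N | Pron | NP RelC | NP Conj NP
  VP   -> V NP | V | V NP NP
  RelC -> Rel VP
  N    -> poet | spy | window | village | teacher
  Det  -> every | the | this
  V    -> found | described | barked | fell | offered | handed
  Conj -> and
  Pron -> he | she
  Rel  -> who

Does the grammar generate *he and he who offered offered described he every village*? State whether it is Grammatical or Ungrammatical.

For S → NP VP, every NP-prefix leaves a non-VP remainder: after 'he' the remainder is not a VP; after 'he and he' the remainder is not a VP; after 'he and he who offered' the remainder is not a VP.

Ungrammatical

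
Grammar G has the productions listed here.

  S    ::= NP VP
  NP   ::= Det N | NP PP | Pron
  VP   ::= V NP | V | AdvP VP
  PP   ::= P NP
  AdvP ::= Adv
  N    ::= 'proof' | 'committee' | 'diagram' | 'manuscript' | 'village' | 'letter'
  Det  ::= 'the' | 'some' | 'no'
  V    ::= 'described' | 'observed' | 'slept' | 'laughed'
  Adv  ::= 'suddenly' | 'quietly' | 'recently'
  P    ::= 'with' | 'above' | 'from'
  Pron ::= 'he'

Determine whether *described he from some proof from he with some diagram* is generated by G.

Ungrammatical

For S → NP VP, no prefix of the string parses as an NP.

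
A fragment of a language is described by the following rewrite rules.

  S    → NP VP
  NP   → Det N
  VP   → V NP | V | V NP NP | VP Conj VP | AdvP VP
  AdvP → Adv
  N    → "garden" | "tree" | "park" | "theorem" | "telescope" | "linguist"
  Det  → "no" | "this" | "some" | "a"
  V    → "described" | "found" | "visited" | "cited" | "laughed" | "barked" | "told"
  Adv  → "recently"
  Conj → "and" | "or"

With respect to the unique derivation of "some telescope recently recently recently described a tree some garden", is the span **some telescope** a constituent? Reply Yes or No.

Yes

[S [NP [Det some] [N telescope]] [VP [AdvP [Adv recently]] [VP [AdvP [Adv recently]] [VP [AdvP [Adv recently]] [VP [V described] [NP [Det a] [N tree]] [NP [Det some] [N garden]]]]]]]
The words 'some telescope' are exhaustively dominated by a single NP node (built by NP → Det N), so they form a constituent.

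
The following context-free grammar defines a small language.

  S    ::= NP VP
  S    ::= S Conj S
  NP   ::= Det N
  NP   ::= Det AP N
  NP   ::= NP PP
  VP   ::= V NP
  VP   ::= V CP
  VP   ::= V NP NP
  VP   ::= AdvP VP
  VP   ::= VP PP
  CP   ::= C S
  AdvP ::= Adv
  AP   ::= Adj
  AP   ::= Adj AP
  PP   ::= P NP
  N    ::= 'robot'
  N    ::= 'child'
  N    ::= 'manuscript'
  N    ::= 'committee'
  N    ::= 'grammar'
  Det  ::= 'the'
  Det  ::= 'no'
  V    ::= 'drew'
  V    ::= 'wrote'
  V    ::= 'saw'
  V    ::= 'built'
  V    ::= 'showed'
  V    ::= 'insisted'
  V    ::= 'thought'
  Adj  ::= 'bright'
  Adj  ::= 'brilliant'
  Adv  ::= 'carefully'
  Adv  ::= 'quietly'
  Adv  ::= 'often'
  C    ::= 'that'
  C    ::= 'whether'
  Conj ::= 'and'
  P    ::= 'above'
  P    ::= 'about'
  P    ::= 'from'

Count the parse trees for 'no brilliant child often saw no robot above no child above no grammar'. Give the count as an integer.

Two of the 9 distinct bracketings:
[S [NP [Det no] [AP [Adj brilliant]] [N child]] [VP [AdvP [Adv often]] [VP [V saw] [NP [NP [Det no] [N robot]] [PP [P above] [NP [NP [Det no] [N child]] [PP [P above] [NP [Det no] [N grammar]]]]]]]]]
[S [NP [Det no] [AP [Adj brilliant]] [N child]] [VP [AdvP [Adv often]] [VP [V saw] [NP [NP [NP [Det no] [N robot]] [PP [P above] [NP [Det no] [N child]]]] [PP [P above] [NP [Det no] [N grammar]]]]]]]
The trees differ in how a recursive rule is bracketed over the same span.

9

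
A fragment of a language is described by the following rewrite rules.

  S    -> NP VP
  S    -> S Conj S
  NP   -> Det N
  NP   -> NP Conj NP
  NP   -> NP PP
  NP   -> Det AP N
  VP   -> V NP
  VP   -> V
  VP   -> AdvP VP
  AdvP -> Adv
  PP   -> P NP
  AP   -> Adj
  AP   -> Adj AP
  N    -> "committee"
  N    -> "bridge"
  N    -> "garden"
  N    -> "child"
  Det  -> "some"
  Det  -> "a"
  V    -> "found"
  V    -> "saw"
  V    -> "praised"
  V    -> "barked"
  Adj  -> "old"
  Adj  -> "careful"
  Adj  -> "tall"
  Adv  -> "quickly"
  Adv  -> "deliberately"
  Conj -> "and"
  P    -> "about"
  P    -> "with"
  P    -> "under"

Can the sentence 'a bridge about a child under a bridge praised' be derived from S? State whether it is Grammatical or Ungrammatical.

Grammatical

[S [NP [NP [Det a] [N bridge]] [PP [P about] [NP [NP [Det a] [N child]] [PP [P under] [NP [Det a] [N bridge]]]]]] [VP [V praised]]]
Each bracket corresponds to one application of a listed rule, so the string is derivable from S.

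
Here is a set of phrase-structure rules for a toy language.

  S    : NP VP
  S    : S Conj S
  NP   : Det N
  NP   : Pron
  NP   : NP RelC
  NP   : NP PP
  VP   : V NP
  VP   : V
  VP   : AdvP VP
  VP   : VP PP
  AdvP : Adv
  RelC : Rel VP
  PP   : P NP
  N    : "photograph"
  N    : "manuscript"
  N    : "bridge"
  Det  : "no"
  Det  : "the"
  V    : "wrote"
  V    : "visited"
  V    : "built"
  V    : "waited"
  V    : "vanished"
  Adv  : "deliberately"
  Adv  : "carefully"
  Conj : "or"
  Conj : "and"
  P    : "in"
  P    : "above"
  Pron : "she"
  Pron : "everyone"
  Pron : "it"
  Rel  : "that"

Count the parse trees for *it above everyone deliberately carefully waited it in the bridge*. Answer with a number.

Two of the 4 distinct bracketings:
[S [NP [NP [Pron it]] [PP [P above] [NP [Pron everyone]]]] [VP [AdvP [Adv deliberately]] [VP [AdvP [Adv carefully]] [VP [V waited] [NP [NP [Pron it]] [PP [P in] [NP [Det the] [N bridge]]]]]]]]
[S [NP [NP [Pron it]] [PP [P above] [NP [Pron everyone]]]] [VP [AdvP [Adv deliberately]] [VP [AdvP [Adv carefully]] [VP [VP [V waited] [NP [Pron it]]] [PP [P in] [NP [Det the] [N bridge]]]]]]]
The difference turns on whether VP → VP PP is used at the relevant span, versus an alternative expansion of VP.

4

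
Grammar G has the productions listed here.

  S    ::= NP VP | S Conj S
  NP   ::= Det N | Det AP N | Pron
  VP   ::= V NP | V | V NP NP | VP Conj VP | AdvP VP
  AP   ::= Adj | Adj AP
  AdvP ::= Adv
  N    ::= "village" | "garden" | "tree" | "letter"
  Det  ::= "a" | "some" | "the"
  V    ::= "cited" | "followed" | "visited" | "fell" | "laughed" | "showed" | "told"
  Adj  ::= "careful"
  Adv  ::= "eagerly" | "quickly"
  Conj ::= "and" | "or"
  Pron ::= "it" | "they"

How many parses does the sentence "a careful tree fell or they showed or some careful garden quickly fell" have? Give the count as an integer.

2

The two bracketings:
[S [S [NP [Det a] [AP [Adj careful]] [N tree]] [VP [V fell]]] [Conj or] [S [S [NP [Pron they]] [VP [V showed]]] [Conj or] [S [NP [Det some] [AP [Adj careful]] [N garden]] [VP [AdvP [Adv quickly]] [VP [V fell]]]]]]
[S [S [S [NP [Det a] [AP [Adj careful]] [N tree]] [VP [V fell]]] [Conj or] [S [NP [Pron they]] [VP [V showed]]]] [Conj or] [S [NP [Det some] [AP [Adj careful]] [N garden]] [VP [AdvP [Adv quickly]] [VP [V fell]]]]]
The trees differ in how a recursive rule is bracketed over the same span.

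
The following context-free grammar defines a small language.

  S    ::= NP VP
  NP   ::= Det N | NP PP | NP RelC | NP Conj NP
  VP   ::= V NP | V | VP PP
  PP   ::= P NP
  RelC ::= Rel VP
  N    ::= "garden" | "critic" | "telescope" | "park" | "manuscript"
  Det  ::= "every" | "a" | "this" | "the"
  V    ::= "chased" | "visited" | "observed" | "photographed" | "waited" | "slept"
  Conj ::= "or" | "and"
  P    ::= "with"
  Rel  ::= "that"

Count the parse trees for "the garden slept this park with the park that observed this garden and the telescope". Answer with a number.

Two of the 7 distinct bracketings:
[S [NP [Det the] [N garden]] [VP [V slept] [NP [NP [Det this] [N park]] [PP [P with] [NP [NP [Det the] [N park]] [RelC [Rel that] [VP [V observed] [NP [NP [Det this] [N garden]] [Conj and] [NP [Det the] [N telescope]]]]]]]]]]
[S [NP [Det the] [N garden]] [VP [V slept] [NP [NP [Det this] [N park]] [PP [P with] [NP [NP [NP [Det the] [N park]] [RelC [Rel that] [VP [V observed] [NP [Det this] [N garden]]]]] [Conj and] [NP [Det the] [N telescope]]]]]]]
The trees differ in how a recursive rule is bracketed over the same span.

7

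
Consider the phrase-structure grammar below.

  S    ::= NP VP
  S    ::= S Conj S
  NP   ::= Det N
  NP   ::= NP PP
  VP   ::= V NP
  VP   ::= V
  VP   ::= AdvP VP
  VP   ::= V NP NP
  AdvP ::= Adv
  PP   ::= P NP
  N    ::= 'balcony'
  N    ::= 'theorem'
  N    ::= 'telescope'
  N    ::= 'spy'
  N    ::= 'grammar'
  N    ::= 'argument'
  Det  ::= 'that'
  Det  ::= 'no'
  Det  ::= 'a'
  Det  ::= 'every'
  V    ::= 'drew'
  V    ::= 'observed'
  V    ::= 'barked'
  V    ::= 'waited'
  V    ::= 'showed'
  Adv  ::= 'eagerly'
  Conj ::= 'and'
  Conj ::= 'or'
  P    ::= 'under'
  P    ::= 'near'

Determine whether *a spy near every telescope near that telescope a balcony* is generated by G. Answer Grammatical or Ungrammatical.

Ungrammatical

For S → NP VP, every NP-prefix leaves a non-VP remainder: after 'a spy' the remainder is not a VP; after 'a spy near every telescope' the remainder is not a VP; after 'a spy near every telescope near that telescope' the remainder is not a VP. The alternative S rule S → S Conj S likewise has no satisfying split.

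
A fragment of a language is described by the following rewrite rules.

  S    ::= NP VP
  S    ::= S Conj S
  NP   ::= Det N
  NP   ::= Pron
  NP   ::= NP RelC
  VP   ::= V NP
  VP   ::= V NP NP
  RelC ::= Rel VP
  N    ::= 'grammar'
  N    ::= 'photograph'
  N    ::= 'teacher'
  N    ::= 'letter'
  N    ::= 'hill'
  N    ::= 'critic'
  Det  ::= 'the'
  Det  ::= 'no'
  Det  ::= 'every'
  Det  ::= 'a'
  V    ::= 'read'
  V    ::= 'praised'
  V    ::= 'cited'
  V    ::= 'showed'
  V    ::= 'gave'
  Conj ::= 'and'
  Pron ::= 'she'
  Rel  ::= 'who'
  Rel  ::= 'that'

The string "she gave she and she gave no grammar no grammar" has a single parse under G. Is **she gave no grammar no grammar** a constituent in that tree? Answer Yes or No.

[S [S [NP [Pron she]] [VP [V gave] [NP [Pron she]]]] [Conj and] [S [NP [Pron she]] [VP [V gave] [NP [Det no] [N grammar]] [NP [Det no] [N grammar]]]]]
The words 'she gave no grammar no grammar' are exhaustively dominated by a single S node (built by S → NP VP), so they form a constituent.

Yes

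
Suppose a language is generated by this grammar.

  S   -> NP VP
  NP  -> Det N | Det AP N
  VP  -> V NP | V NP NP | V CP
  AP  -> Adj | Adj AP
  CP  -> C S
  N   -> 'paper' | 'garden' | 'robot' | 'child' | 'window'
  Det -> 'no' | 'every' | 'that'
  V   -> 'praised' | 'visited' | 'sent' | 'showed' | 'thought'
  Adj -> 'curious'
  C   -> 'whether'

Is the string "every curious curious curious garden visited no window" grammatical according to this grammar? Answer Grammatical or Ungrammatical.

Grammatical

S
  NP
    Det: every
    AP
      Adj: curious
      AP
        Adj: curious
        AP
          Adj: curious
    N: garden
  VP
    V: visited
    NP
      Det: no
      N: window
Each bracket corresponds to one application of a listed rule, so the string is derivable from S.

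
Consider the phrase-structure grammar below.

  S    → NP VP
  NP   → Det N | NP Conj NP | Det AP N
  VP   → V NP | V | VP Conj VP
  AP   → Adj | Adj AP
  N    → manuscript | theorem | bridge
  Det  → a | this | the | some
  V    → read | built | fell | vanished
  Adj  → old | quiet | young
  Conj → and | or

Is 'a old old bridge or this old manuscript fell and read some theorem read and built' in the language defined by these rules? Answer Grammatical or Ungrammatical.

Ungrammatical

For S → NP VP, every NP-prefix leaves a non-VP remainder: after 'a old old bridge' the remainder is not a VP; after 'a old old bridge or this old manuscript' the remainder is not a VP.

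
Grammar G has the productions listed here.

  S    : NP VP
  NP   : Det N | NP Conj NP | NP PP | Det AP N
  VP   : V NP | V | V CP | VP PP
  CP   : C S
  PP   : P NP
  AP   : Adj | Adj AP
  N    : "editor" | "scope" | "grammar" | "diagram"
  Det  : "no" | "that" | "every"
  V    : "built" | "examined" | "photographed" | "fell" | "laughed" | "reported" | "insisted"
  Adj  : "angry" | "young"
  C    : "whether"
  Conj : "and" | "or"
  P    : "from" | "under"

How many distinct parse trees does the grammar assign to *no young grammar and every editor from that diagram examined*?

The two bracketings:
[S [NP [NP [Det no] [AP [Adj young]] [N grammar]] [Conj and] [NP [NP [Det every] [N editor]] [PP [P from] [NP [Det that] [N diagram]]]]] [VP [V examined]]]
[S [NP [NP [NP [Det no] [AP [Adj young]] [N grammar]] [Conj and] [NP [Det every] [N editor]]] [PP [P from] [NP [Det that] [N diagram]]]] [VP [V examined]]]
The trees differ in how a recursive rule is bracketed over the same span.

2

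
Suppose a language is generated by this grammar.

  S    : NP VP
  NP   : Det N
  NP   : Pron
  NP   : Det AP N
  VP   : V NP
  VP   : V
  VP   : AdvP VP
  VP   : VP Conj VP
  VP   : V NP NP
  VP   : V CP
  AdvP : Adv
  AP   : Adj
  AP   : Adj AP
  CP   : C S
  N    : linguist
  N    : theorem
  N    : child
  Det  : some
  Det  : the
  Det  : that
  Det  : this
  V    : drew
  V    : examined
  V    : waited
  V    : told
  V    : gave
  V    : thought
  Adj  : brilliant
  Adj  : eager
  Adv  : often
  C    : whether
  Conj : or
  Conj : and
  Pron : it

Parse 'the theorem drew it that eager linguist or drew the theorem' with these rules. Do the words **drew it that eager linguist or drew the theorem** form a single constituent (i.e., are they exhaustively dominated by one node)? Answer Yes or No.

[S [NP [Det the] [N theorem]] [VP [VP [V drew] [NP [Pron it]] [NP [Det that] [AP [Adj eager]] [N linguist]]] [Conj or] [VP [V drew] [NP [Det the] [N theorem]]]]]
The words 'drew it that eager linguist or drew the theorem' are exhaustively dominated by a single VP node (built by VP → VP Conj VP), so they form a constituent.

Yes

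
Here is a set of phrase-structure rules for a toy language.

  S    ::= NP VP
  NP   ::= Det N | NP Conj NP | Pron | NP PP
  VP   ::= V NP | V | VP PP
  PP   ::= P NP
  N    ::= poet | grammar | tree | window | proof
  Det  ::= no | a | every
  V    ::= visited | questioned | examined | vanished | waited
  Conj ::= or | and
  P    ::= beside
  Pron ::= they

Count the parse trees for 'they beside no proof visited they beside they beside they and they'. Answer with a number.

9

Two of the 9 distinct bracketings:
[S [NP [NP [Pron they]] [PP [P beside] [NP [Det no] [N proof]]]] [VP [V visited] [NP [NP [NP [Pron they]] [PP [P beside] [NP [NP [Pron they]] [PP [P beside] [NP [Pron they]]]]]] [Conj and] [NP [Pron they]]]]]
[S [NP [NP [Pron they]] [PP [P beside] [NP [Det no] [N proof]]]] [VP [V visited] [NP [NP [NP [NP [Pron they]] [PP [P beside] [NP [Pron they]]]] [PP [P beside] [NP [Pron they]]]] [Conj and] [NP [Pron they]]]]]
The trees differ in how a recursive rule is bracketed over the same span.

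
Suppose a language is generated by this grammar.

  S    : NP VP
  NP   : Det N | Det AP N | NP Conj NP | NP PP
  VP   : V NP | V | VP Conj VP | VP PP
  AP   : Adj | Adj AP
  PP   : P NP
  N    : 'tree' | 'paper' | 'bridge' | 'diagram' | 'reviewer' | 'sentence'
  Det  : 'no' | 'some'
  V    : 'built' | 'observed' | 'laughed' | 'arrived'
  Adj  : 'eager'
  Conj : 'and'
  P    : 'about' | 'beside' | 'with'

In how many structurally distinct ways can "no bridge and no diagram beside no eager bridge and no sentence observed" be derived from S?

Two of the 5 distinct bracketings:
[S [NP [NP [Det no] [N bridge]] [Conj and] [NP [NP [NP [Det no] [N diagram]] [PP [P beside] [NP [Det no] [AP [Adj eager]] [N bridge]]]] [Conj and] [NP [Det no] [N sentence]]]] [VP [V observed]]]
[S [NP [NP [Det no] [N bridge]] [Conj and] [NP [NP [Det no] [N diagram]] [PP [P beside] [NP [NP [Det no] [AP [Adj eager]] [N bridge]] [Conj and] [NP [Det no] [N sentence]]]]]] [VP [V observed]]]
The trees differ in how a recursive rule is bracketed over the same span.

5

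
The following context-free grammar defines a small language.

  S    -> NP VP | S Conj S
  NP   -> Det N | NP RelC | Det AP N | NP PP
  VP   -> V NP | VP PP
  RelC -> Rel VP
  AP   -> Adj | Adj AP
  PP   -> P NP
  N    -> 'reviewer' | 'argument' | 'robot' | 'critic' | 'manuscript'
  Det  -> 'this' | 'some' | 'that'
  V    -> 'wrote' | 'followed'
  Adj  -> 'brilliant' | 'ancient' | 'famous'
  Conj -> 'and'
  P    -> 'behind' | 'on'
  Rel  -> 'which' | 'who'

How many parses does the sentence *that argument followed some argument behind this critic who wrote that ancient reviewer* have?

3

Two of the 3 distinct bracketings:
[S [NP [Det that] [N argument]] [VP [V followed] [NP [NP [NP [Det some] [N argument]] [PP [P behind] [NP [Det this] [N critic]]]] [RelC [Rel who] [VP [V wrote] [NP [Det that] [AP [Adj ancient]] [N reviewer]]]]]]]
[S [NP [Det that] [N argument]] [VP [V followed] [NP [NP [Det some] [N argument]] [PP [P behind] [NP [NP [Det this] [N critic]] [RelC [Rel who] [VP [V wrote] [NP [Det that] [AP [Adj ancient]] [N reviewer]]]]]]]]]
The trees differ in how a recursive rule is bracketed over the same span.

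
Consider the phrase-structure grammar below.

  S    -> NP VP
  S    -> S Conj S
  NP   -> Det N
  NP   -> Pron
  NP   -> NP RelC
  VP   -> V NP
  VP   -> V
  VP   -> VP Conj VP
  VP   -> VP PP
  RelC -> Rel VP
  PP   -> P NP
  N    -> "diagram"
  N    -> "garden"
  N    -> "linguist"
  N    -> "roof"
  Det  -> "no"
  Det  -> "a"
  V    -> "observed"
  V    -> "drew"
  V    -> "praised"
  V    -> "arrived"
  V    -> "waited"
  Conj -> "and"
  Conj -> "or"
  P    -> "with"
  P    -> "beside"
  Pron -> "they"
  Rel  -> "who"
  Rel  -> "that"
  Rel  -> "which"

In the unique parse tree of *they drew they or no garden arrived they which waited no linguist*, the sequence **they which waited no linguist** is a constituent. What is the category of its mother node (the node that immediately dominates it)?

VP

[S [S [NP [Pron they]] [VP [V drew] [NP [Pron they]]]] [Conj or] [S [NP [Det no] [N garden]] [VP [V arrived] [NP [NP [Pron they]] [RelC [Rel which] [VP [V waited] [NP [Det no] [N linguist]]]]]]]]
The span 'they which waited no linguist' is the NP node built by NP → NP RelC.
Its mother is the VP built by VP → V NP.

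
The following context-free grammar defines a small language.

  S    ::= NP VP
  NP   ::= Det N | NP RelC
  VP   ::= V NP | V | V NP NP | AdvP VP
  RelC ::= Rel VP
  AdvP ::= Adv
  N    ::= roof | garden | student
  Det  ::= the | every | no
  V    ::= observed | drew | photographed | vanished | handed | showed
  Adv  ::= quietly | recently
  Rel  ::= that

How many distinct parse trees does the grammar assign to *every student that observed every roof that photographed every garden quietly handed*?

Two of the 3 distinct bracketings:
[S [NP [NP [Det every] [N student]] [RelC [Rel that] [VP [V observed] [NP [NP [Det every] [N roof]] [RelC [Rel that] [VP [V photographed] [NP [Det every] [N garden]]]]]]]] [VP [AdvP [Adv quietly]] [VP [V handed]]]]
[S [NP [NP [Det every] [N student]] [RelC [Rel that] [VP [V observed] [NP [NP [Det every] [N roof]] [RelC [Rel that] [VP [V photographed]]]] [NP [Det every] [N garden]]]]] [VP [AdvP [Adv quietly]] [VP [V handed]]]]
The difference turns on whether VP → V NP is used at the relevant span, versus an alternative expansion of VP.

3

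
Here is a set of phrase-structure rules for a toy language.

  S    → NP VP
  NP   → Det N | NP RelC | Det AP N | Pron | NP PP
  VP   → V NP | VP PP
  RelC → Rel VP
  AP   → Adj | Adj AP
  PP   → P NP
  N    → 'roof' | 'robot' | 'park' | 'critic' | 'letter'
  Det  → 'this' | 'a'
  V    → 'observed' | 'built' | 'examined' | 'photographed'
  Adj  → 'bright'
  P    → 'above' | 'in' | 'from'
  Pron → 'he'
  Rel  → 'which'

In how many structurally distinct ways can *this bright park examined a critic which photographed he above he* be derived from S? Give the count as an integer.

Two of the 4 distinct bracketings:
[S [NP [Det this] [AP [Adj bright]] [N park]] [VP [V examined] [NP [NP [Det a] [N critic]] [RelC [Rel which] [VP [V photographed] [NP [NP [Pron he]] [PP [P above] [NP [Pron he]]]]]]]]]
[S [NP [Det this] [AP [Adj bright]] [N park]] [VP [V examined] [NP [NP [Det a] [N critic]] [RelC [Rel which] [VP [VP [V photographed] [NP [Pron he]]] [PP [P above] [NP [Pron he]]]]]]]]
The difference turns on whether NP → NP PP is used at the relevant span, versus an alternative expansion of NP.

4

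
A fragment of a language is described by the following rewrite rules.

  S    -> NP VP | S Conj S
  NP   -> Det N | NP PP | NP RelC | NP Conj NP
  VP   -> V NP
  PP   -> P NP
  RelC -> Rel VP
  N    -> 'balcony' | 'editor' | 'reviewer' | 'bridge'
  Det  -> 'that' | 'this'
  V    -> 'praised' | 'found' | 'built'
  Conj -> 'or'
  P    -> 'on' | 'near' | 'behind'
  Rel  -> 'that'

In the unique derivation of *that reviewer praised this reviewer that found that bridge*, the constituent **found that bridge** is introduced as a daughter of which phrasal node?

[S [NP [Det that] [N reviewer]] [VP [V praised] [NP [NP [Det this] [N reviewer]] [RelC [Rel that] [VP [V found] [NP [Det that] [N bridge]]]]]]]
The span 'found that bridge' is the VP node built by VP → V NP.
Its mother is the RelC built by RelC → Rel VP.

RelC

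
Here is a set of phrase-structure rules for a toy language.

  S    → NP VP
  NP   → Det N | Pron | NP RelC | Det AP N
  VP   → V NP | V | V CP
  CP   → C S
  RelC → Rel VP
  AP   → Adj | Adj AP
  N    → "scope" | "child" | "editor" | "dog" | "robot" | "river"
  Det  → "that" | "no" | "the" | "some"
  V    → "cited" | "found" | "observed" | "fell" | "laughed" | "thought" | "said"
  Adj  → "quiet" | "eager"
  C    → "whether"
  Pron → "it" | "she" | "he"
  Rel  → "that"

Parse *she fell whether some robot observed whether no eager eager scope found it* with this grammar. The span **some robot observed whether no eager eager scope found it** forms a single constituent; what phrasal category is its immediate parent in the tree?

CP

[S [NP [Pron she]] [VP [V fell] [CP [C whether] [S [NP [Det some] [N robot]] [VP [V observed] [CP [C whether] [S [NP [Det no] [AP [Adj eager] [AP [Adj eager]]] [N scope]] [VP [V found] [NP [Pron it]]]]]]]]]]
The span 'some robot observed whether no eager eager scope found it' is the S node built by S → NP VP.
Its mother is the CP built by CP → C S.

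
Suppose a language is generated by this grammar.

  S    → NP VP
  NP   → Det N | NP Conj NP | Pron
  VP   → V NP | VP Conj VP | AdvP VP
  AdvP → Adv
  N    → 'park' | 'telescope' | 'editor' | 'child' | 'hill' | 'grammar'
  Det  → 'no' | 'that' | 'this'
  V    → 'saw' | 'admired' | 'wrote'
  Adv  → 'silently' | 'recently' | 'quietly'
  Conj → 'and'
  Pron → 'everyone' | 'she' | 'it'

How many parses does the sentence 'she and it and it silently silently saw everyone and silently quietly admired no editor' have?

Two of the 6 distinct bracketings:
[S [NP [NP [Pron she]] [Conj and] [NP [NP [Pron it]] [Conj and] [NP [Pron it]]]] [VP [VP [AdvP [Adv silently]] [VP [AdvP [Adv silently]] [VP [V saw] [NP [Pron everyone]]]]] [Conj and] [VP [AdvP [Adv silently]] [VP [AdvP [Adv quietly]] [VP [V admired] [NP [Det no] [N editor]]]]]]]
[S [NP [NP [Pron she]] [Conj and] [NP [NP [Pron it]] [Conj and] [NP [Pron it]]]] [VP [AdvP [Adv silently]] [VP [VP [AdvP [Adv silently]] [VP [V saw] [NP [Pron everyone]]]] [Conj and] [VP [AdvP [Adv silently]] [VP [AdvP [Adv quietly]] [VP [V admired] [NP [Det no] [N editor]]]]]]]]
The trees differ in how a recursive rule is bracketed over the same span.

6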